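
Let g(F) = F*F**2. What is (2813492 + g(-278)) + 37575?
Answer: -18633885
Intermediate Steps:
g(F) = F**3
(2813492 + g(-278)) + 37575 = (2813492 + (-278)**3) + 37575 = (2813492 - 21484952) + 37575 = -18671460 + 37575 = -18633885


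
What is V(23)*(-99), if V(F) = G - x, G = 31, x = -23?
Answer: -5346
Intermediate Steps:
V(F) = 54 (V(F) = 31 - 1*(-23) = 31 + 23 = 54)
V(23)*(-99) = 54*(-99) = -5346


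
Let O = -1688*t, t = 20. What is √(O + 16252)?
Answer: 2*I*√4377 ≈ 132.32*I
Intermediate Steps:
O = -33760 (O = -1688*20 = -33760)
√(O + 16252) = √(-33760 + 16252) = √(-17508) = 2*I*√4377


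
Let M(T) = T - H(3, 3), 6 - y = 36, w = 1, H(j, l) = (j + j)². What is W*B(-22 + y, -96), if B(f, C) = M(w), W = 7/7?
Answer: -35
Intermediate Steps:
H(j, l) = 4*j² (H(j, l) = (2*j)² = 4*j²)
y = -30 (y = 6 - 1*36 = 6 - 36 = -30)
M(T) = -36 + T (M(T) = T - 4*3² = T - 4*9 = T - 1*36 = T - 36 = -36 + T)
W = 1 (W = 7*(⅐) = 1)
B(f, C) = -35 (B(f, C) = -36 + 1 = -35)
W*B(-22 + y, -96) = 1*(-35) = -35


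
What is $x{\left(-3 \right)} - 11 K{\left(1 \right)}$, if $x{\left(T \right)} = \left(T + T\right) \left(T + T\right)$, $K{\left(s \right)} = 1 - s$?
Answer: $36$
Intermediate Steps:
$x{\left(T \right)} = 4 T^{2}$ ($x{\left(T \right)} = 2 T 2 T = 4 T^{2}$)
$x{\left(-3 \right)} - 11 K{\left(1 \right)} = 4 \left(-3\right)^{2} - 11 \left(1 - 1\right) = 4 \cdot 9 - 11 \left(1 - 1\right) = 36 - 0 = 36 + 0 = 36$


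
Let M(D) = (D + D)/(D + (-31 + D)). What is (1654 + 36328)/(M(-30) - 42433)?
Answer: -3456362/3861343 ≈ -0.89512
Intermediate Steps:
M(D) = 2*D/(-31 + 2*D) (M(D) = (2*D)/(-31 + 2*D) = 2*D/(-31 + 2*D))
(1654 + 36328)/(M(-30) - 42433) = (1654 + 36328)/(2*(-30)/(-31 + 2*(-30)) - 42433) = 37982/(2*(-30)/(-31 - 60) - 42433) = 37982/(2*(-30)/(-91) - 42433) = 37982/(2*(-30)*(-1/91) - 42433) = 37982/(60/91 - 42433) = 37982/(-3861343/91) = 37982*(-91/3861343) = -3456362/3861343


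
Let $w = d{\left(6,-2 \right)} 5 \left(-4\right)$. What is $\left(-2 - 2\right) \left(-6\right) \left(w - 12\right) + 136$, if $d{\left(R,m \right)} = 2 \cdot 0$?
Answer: $-152$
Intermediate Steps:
$d{\left(R,m \right)} = 0$
$w = 0$ ($w = 0 \cdot 5 \left(-4\right) = 0 \left(-4\right) = 0$)
$\left(-2 - 2\right) \left(-6\right) \left(w - 12\right) + 136 = \left(-2 - 2\right) \left(-6\right) \left(0 - 12\right) + 136 = \left(-4\right) \left(-6\right) \left(0 - 12\right) + 136 = 24 \left(-12\right) + 136 = -288 + 136 = -152$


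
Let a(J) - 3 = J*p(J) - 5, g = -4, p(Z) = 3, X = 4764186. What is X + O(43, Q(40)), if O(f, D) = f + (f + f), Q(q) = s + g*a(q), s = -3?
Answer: 4764315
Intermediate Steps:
a(J) = -2 + 3*J (a(J) = 3 + (J*3 - 5) = 3 + (3*J - 5) = 3 + (-5 + 3*J) = -2 + 3*J)
Q(q) = 5 - 12*q (Q(q) = -3 - 4*(-2 + 3*q) = -3 + (8 - 12*q) = 5 - 12*q)
O(f, D) = 3*f (O(f, D) = f + 2*f = 3*f)
X + O(43, Q(40)) = 4764186 + 3*43 = 4764186 + 129 = 4764315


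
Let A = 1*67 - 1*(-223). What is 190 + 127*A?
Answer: 37020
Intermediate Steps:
A = 290 (A = 67 + 223 = 290)
190 + 127*A = 190 + 127*290 = 190 + 36830 = 37020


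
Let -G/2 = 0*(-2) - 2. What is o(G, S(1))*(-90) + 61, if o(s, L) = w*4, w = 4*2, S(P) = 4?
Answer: -2819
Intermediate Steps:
G = 4 (G = -2*(0*(-2) - 2) = -2*(0 - 2) = -2*(-2) = 4)
w = 8
o(s, L) = 32 (o(s, L) = 8*4 = 32)
o(G, S(1))*(-90) + 61 = 32*(-90) + 61 = -2880 + 61 = -2819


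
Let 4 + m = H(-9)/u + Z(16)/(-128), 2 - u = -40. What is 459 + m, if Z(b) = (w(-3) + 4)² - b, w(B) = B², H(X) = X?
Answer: 406417/896 ≈ 453.59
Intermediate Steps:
u = 42 (u = 2 - 1*(-40) = 2 + 40 = 42)
Z(b) = 169 - b (Z(b) = ((-3)² + 4)² - b = (9 + 4)² - b = 13² - b = 169 - b)
m = -4847/896 (m = -4 + (-9/42 + (169 - 1*16)/(-128)) = -4 + (-9*1/42 + (169 - 16)*(-1/128)) = -4 + (-3/14 + 153*(-1/128)) = -4 + (-3/14 - 153/128) = -4 - 1263/896 = -4847/896 ≈ -5.4096)
459 + m = 459 - 4847/896 = 406417/896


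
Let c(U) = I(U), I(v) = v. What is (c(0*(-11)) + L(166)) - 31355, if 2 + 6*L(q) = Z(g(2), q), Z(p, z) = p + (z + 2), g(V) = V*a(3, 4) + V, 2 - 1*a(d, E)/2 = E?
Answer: -93985/3 ≈ -31328.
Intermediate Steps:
a(d, E) = 4 - 2*E
g(V) = -3*V (g(V) = V*(4 - 2*4) + V = V*(4 - 8) + V = V*(-4) + V = -4*V + V = -3*V)
c(U) = U
Z(p, z) = 2 + p + z (Z(p, z) = p + (2 + z) = 2 + p + z)
L(q) = -1 + q/6 (L(q) = -⅓ + (2 - 3*2 + q)/6 = -⅓ + (2 - 6 + q)/6 = -⅓ + (-4 + q)/6 = -⅓ + (-⅔ + q/6) = -1 + q/6)
(c(0*(-11)) + L(166)) - 31355 = (0*(-11) + (-1 + (⅙)*166)) - 31355 = (0 + (-1 + 83/3)) - 31355 = (0 + 80/3) - 31355 = 80/3 - 31355 = -93985/3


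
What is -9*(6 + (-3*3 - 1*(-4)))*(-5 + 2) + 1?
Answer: 28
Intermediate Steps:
-9*(6 + (-3*3 - 1*(-4)))*(-5 + 2) + 1 = -9*(6 + (-9 + 4))*(-3) + 1 = -9*(6 - 5)*(-3) + 1 = -9*(-3) + 1 = 27 + 1 = 28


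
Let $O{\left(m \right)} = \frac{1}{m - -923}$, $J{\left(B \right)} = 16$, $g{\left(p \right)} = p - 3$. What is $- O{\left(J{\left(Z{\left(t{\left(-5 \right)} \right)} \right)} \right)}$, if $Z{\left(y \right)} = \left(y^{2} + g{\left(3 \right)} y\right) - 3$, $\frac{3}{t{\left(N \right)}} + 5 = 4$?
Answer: $- \frac{1}{939} \approx -0.001065$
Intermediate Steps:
$t{\left(N \right)} = -3$ ($t{\left(N \right)} = \frac{3}{-5 + 4} = \frac{3}{-1} = 3 \left(-1\right) = -3$)
$g{\left(p \right)} = -3 + p$ ($g{\left(p \right)} = p - 3 = -3 + p$)
$Z{\left(y \right)} = -3 + y^{2}$ ($Z{\left(y \right)} = \left(y^{2} + \left(-3 + 3\right) y\right) - 3 = \left(y^{2} + 0 y\right) - 3 = \left(y^{2} + 0\right) - 3 = y^{2} - 3 = -3 + y^{2}$)
$O{\left(m \right)} = \frac{1}{923 + m}$ ($O{\left(m \right)} = \frac{1}{m + 923} = \frac{1}{923 + m}$)
$- O{\left(J{\left(Z{\left(t{\left(-5 \right)} \right)} \right)} \right)} = - \frac{1}{923 + 16} = - \frac{1}{939}$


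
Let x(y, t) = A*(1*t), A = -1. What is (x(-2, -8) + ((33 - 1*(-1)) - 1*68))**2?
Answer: 676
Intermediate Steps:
x(y, t) = -t
(x(-2, -8) + ((33 - 1*(-1)) - 1*68))**2 = (-1*(-8) + ((33 - 1*(-1)) - 1*68))**2 = (8 + ((33 + 1) - 68))**2 = (8 + (34 - 68))**2 = (8 - 34)**2 = (-26)**2 = 676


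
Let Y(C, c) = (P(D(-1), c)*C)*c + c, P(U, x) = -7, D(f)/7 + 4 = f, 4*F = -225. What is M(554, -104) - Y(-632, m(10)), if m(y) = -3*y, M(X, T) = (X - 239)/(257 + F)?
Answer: 106599510/803 ≈ 1.3275e+5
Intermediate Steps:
F = -225/4 (F = (¼)*(-225) = -225/4 ≈ -56.250)
D(f) = -28 + 7*f
M(X, T) = -956/803 + 4*X/803 (M(X, T) = (X - 239)/(257 - 225/4) = (-239 + X)/(803/4) = (-239 + X)*(4/803) = -956/803 + 4*X/803)
Y(C, c) = c - 7*C*c (Y(C, c) = (-7*C)*c + c = -7*C*c + c = c - 7*C*c)
M(554, -104) - Y(-632, m(10)) = (-956/803 + (4/803)*554) - (-3*10)*(1 - 7*(-632)) = (-956/803 + 2216/803) - (-30)*(1 + 4424) = 1260/803 - (-30)*4425 = 1260/803 - 1*(-132750) = 1260/803 + 132750 = 106599510/803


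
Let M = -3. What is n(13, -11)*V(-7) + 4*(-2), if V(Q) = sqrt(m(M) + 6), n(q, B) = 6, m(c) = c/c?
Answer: -8 + 6*sqrt(7) ≈ 7.8745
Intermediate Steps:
m(c) = 1
V(Q) = sqrt(7) (V(Q) = sqrt(1 + 6) = sqrt(7))
n(13, -11)*V(-7) + 4*(-2) = 6*sqrt(7) + 4*(-2) = 6*sqrt(7) - 8 = -8 + 6*sqrt(7)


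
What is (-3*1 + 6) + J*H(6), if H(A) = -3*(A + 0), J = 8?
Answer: -141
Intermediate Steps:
H(A) = -3*A
(-3*1 + 6) + J*H(6) = (-3*1 + 6) + 8*(-3*6) = (-3 + 6) + 8*(-18) = 3 - 144 = -141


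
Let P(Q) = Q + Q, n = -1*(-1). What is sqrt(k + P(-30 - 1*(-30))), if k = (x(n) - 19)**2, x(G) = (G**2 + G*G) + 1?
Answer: 16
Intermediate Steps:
n = 1
x(G) = 1 + 2*G**2 (x(G) = (G**2 + G**2) + 1 = 2*G**2 + 1 = 1 + 2*G**2)
P(Q) = 2*Q
k = 256 (k = ((1 + 2*1**2) - 19)**2 = ((1 + 2*1) - 19)**2 = ((1 + 2) - 19)**2 = (3 - 19)**2 = (-16)**2 = 256)
sqrt(k + P(-30 - 1*(-30))) = sqrt(256 + 2*(-30 - 1*(-30))) = sqrt(256 + 2*(-30 + 30)) = sqrt(256 + 2*0) = sqrt(256 + 0) = sqrt(256) = 16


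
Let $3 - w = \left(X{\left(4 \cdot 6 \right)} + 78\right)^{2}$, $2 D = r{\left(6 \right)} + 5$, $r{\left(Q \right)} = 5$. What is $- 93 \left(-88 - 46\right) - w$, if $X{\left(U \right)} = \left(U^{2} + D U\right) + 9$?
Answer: $625548$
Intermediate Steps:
$D = 5$ ($D = \frac{5 + 5}{2} = \frac{1}{2} \cdot 10 = 5$)
$X{\left(U \right)} = 9 + U^{2} + 5 U$ ($X{\left(U \right)} = \left(U^{2} + 5 U\right) + 9 = 9 + U^{2} + 5 U$)
$w = -613086$ ($w = 3 - \left(\left(9 + \left(4 \cdot 6\right)^{2} + 5 \cdot 4 \cdot 6\right) + 78\right)^{2} = 3 - \left(\left(9 + 24^{2} + 5 \cdot 24\right) + 78\right)^{2} = 3 - \left(\left(9 + 576 + 120\right) + 78\right)^{2} = 3 - \left(705 + 78\right)^{2} = 3 - 783^{2} = 3 - 613089 = -613086$)
$- 93 \left(-88 - 46\right) - w = - 93 \left(-88 - 46\right) - -613086 = \left(-93\right) \left(-134\right) + 613086 = 12462 + 613086 = 625548$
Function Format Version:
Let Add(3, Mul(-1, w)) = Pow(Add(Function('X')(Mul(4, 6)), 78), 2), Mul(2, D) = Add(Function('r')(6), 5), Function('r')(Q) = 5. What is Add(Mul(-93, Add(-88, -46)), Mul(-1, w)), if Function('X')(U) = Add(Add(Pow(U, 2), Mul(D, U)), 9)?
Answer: 625548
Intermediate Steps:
D = 5 (D = Mul(Rational(1, 2), Add(5, 5)) = Mul(Rational(1, 2), 10) = 5)
Function('X')(U) = Add(9, Pow(U, 2), Mul(5, U)) (Function('X')(U) = Add(Add(Pow(U, 2), Mul(5, U)), 9) = Add(9, Pow(U, 2), Mul(5, U)))
w = -613086 (w = Add(3, Mul(-1, Pow(Add(Add(9, Pow(Mul(4, 6), 2), Mul(5, Mul(4, 6))), 78), 2))) = Add(3, Mul(-1, Pow(Add(Add(9, Pow(24, 2), Mul(5, 24)), 78), 2))) = Add(3, Mul(-1, Pow(Add(Add(9, 576, 120), 78), 2))) = Add(3, Mul(-1, Pow(Add(705, 78), 2))) = Add(3, Mul(-1, Pow(783, 2))) = Add(3, Mul(-1, 613089)) = Add(3, -613089) = -613086)
Add(Mul(-93, Add(-88, -46)), Mul(-1, w)) = Add(Mul(-93, Add(-88, -46)), Mul(-1, -613086)) = Add(Mul(-93, -134), 613086) = Add(12462, 613086) = 625548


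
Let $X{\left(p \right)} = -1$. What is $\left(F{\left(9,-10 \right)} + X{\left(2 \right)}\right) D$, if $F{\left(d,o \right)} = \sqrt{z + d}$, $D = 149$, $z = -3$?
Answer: $-149 + 149 \sqrt{6} \approx 215.97$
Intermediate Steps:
$F{\left(d,o \right)} = \sqrt{-3 + d}$
$\left(F{\left(9,-10 \right)} + X{\left(2 \right)}\right) D = \left(\sqrt{-3 + 9} - 1\right) 149 = \left(\sqrt{6} - 1\right) 149 = \left(-1 + \sqrt{6}\right) 149 = -149 + 149 \sqrt{6}$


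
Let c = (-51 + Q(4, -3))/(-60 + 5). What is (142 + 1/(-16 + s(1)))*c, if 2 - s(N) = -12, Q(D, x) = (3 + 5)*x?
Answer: 4245/22 ≈ 192.95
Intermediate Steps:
Q(D, x) = 8*x
s(N) = 14 (s(N) = 2 - 1*(-12) = 2 + 12 = 14)
c = 15/11 (c = (-51 + 8*(-3))/(-60 + 5) = (-51 - 24)/(-55) = -75*(-1/55) = 15/11 ≈ 1.3636)
(142 + 1/(-16 + s(1)))*c = (142 + 1/(-16 + 14))*(15/11) = (142 + 1/(-2))*(15/11) = (142 - ½)*(15/11) = (283/2)*(15/11) = 4245/22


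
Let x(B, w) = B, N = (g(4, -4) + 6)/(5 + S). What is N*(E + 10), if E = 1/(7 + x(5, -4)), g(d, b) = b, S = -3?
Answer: 121/12 ≈ 10.083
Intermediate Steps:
N = 1 (N = (-4 + 6)/(5 - 3) = 2/2 = 2*(½) = 1)
E = 1/12 (E = 1/(7 + 5) = 1/12 ≈ 0.083333)
N*(E + 10) = 1*(1/12 + 10) = 1*(121/12) = 121/12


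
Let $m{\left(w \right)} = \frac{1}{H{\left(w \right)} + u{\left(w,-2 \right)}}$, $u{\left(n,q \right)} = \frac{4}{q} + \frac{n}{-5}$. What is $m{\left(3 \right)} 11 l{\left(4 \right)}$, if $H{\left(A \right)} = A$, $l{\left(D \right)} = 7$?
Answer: $\frac{385}{2} \approx 192.5$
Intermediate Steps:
$u{\left(n,q \right)} = \frac{4}{q} - \frac{n}{5}$ ($u{\left(n,q \right)} = \frac{4}{q} + n \left(- \frac{1}{5}\right) = \frac{4}{q} - \frac{n}{5}$)
$m{\left(w \right)} = \frac{1}{-2 + \frac{4 w}{5}}$ ($m{\left(w \right)} = \frac{1}{w - \left(2 + \frac{w}{5}\right)} = \frac{1}{-2 + \frac{4 w}{5}}$)
$m{\left(3 \right)} 11 l{\left(4 \right)} = \frac{5}{2 \left(-5 + 2 \cdot 3\right)} 11 \cdot 7 = \frac{5}{2 \left(-5 + 6\right)} 11 \cdot 7 = \frac{5}{2 \cdot 1} \cdot 11 \cdot 7 = \frac{5}{2} \cdot 1 \cdot 11 \cdot 7 = \frac{5}{2} \cdot 11 \cdot 7 = \frac{55}{2} \cdot 7 = \frac{385}{2}$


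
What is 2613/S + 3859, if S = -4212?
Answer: 416705/108 ≈ 3858.4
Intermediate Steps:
2613/S + 3859 = 2613/(-4212) + 3859 = 2613*(-1/4212) + 3859 = -67/108 + 3859 = 416705/108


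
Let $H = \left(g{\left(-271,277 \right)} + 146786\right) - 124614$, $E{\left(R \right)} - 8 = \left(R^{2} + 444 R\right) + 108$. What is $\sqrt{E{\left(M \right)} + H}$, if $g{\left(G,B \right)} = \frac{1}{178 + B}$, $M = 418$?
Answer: $\frac{\sqrt{79208593555}}{455} \approx 618.55$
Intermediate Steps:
$E{\left(R \right)} = 116 + R^{2} + 444 R$ ($E{\left(R \right)} = 8 + \left(\left(R^{2} + 444 R\right) + 108\right) = 8 + \left(108 + R^{2} + 444 R\right) = 116 + R^{2} + 444 R$)
$H = \frac{10088261}{455}$ ($H = \left(\frac{1}{178 + 277} + 146786\right) - 124614 = \left(\frac{1}{455} + 146786\right) - 124614 = \frac{66787631}{455} - 124614 = \frac{10088261}{455} \approx 22172.0$)
$\sqrt{E{\left(M \right)} + H} = \sqrt{\left(116 + 418^{2} + 444 \cdot 418\right) + \frac{10088261}{455}} = \sqrt{\left(116 + 174724 + 185592\right) + \frac{10088261}{455}} = \sqrt{360432 + \frac{10088261}{455}} = \sqrt{\frac{174084821}{455}} = \frac{\sqrt{79208593555}}{455}$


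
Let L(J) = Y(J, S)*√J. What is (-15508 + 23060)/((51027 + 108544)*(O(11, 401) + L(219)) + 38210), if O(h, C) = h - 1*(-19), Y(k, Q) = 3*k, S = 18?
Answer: -36440967680/2407013833634084771 + 791737686144*√219/2407013833634084771 ≈ 4.8526e-6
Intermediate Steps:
O(h, C) = 19 + h (O(h, C) = h + 19 = 19 + h)
L(J) = 3*J^(3/2) (L(J) = (3*J)*√J = 3*J^(3/2))
(-15508 + 23060)/((51027 + 108544)*(O(11, 401) + L(219)) + 38210) = (-15508 + 23060)/((51027 + 108544)*((19 + 11) + 3*219^(3/2)) + 38210) = 7552/(159571*(30 + 3*(219*√219)) + 38210) = 7552/(159571*(30 + 657*√219) + 38210) = 7552/((4787130 + 104838147*√219) + 38210) = 7552/(4825340 + 104838147*√219)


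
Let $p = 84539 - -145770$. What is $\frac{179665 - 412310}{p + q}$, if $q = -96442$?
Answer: $- \frac{232645}{133867} \approx -1.7379$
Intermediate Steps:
$p = 230309$ ($p = 84539 + 145770 = 230309$)
$\frac{179665 - 412310}{p + q} = \frac{179665 - 412310}{230309 - 96442} = - \frac{232645}{133867}$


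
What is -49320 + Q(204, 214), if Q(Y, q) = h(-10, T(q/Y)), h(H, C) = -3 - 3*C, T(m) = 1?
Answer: -49326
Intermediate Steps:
Q(Y, q) = -6 (Q(Y, q) = -3 - 3*1 = -3 - 3 = -6)
-49320 + Q(204, 214) = -49320 - 6 = -49326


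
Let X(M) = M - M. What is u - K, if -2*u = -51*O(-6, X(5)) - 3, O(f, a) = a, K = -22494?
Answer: 44991/2 ≈ 22496.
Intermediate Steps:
X(M) = 0
u = 3/2 (u = -(-51*0 - 3)/2 = -(0 - 3)/2 = -1/2*(-3) = 3/2 ≈ 1.5000)
u - K = 3/2 - 1*(-22494) = 3/2 + 22494 = 44991/2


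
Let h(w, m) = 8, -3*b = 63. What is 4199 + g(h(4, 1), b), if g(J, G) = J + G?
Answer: 4186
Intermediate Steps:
b = -21 (b = -1/3*63 = -21)
g(J, G) = G + J
4199 + g(h(4, 1), b) = 4199 + (-21 + 8) = 4199 - 13 = 4186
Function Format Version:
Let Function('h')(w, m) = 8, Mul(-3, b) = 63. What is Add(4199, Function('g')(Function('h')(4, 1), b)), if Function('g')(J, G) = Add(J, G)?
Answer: 4186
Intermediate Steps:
b = -21 (b = Mul(Rational(-1, 3), 63) = -21)
Function('g')(J, G) = Add(G, J)
Add(4199, Function('g')(Function('h')(4, 1), b)) = Add(4199, Add(-21, 8)) = Add(4199, -13) = 4186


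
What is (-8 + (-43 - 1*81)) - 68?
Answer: -200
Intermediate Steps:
(-8 + (-43 - 1*81)) - 68 = (-8 + (-43 - 81)) - 68 = (-8 - 124) - 68 = -132 - 68 = -200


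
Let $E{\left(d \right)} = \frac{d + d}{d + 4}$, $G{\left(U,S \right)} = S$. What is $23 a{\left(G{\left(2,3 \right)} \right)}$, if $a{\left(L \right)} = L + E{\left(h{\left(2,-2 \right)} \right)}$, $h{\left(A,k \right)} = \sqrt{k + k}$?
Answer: $\frac{391}{5} + \frac{92 i}{5} \approx 78.2 + 18.4 i$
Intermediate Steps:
$h{\left(A,k \right)} = \sqrt{2} \sqrt{k}$ ($h{\left(A,k \right)} = \sqrt{2 k} = \sqrt{2} \sqrt{k}$)
$E{\left(d \right)} = \frac{2 d}{4 + d}$
$a{\left(L \right)} = L + \frac{i \left(4 - 2 i\right)}{5}$ ($a{\left(L \right)} = L + \frac{2 \sqrt{2} \sqrt{-2}}{4 + \sqrt{2} \sqrt{-2}} = L + \frac{2 \sqrt{2} i \sqrt{2}}{4 + \sqrt{2} i \sqrt{2}} = L + \frac{2 \cdot 2 i}{4 + 2 i} = L + 2 \cdot 2 i \frac{4 - 2 i}{20} = L + \frac{i \left(4 - 2 i\right)}{5}$)
$23 a{\left(G{\left(2,3 \right)} \right)} = 23 \left(3 + \frac{2 i \left(2 - i\right)}{5}\right) = 69 + \frac{46 i \left(2 - i\right)}{5}$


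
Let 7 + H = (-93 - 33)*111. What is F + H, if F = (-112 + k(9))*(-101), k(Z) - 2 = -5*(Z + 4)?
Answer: 3682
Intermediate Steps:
k(Z) = -18 - 5*Z (k(Z) = 2 - 5*(Z + 4) = 2 - 5*(4 + Z) = 2 + (-20 - 5*Z) = -18 - 5*Z)
F = 17675 (F = (-112 + (-18 - 5*9))*(-101) = (-112 + (-18 - 45))*(-101) = (-112 - 63)*(-101) = -175*(-101) = 17675)
H = -13993 (H = -7 + (-93 - 33)*111 = -7 - 126*111 = -7 - 13986 = -13993)
F + H = 17675 - 13993 = 3682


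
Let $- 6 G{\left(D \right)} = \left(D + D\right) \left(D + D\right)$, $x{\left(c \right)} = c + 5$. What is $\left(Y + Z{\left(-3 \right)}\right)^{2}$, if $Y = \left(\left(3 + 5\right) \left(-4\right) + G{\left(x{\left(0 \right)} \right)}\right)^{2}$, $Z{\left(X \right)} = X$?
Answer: $\frac{453221521}{81} \approx 5.5953 \cdot 10^{6}$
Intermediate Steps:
$x{\left(c \right)} = 5 + c$
$G{\left(D \right)} = - \frac{2 D^{2}}{3}$ ($G{\left(D \right)} = - \frac{\left(D + D\right) \left(D + D\right)}{6} = - \frac{2 D 2 D}{6} = - \frac{4 D^{2}}{6} = - \frac{2 D^{2}}{3}$)
$Y = \frac{21316}{9}$ ($Y = \left(\left(3 + 5\right) \left(-4\right) - \frac{2 \left(5 + 0\right)^{2}}{3}\right)^{2} = \left(8 \left(-4\right) - \frac{2 \cdot 5^{2}}{3}\right)^{2} = \left(-32 - \frac{50}{3}\right)^{2} = \left(- \frac{146}{3}\right)^{2} = \frac{21316}{9} \approx 2368.4$)
$\left(Y + Z{\left(-3 \right)}\right)^{2} = \left(\frac{21316}{9} - 3\right)^{2} = \left(\frac{21289}{9}\right)^{2} = \frac{453221521}{81}$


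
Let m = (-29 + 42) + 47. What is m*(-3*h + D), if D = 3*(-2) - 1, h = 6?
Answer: -1500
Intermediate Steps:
m = 60 (m = 13 + 47 = 60)
D = -7 (D = -6 - 1 = -7)
m*(-3*h + D) = 60*(-3*6 - 7) = 60*(-18 - 7) = 60*(-25) = -1500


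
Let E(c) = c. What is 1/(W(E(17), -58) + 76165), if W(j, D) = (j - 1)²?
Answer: 1/76421 ≈ 1.3085e-5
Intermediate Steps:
W(j, D) = (-1 + j)²
1/(W(E(17), -58) + 76165) = 1/((-1 + 17)² + 76165) = 1/(16² + 76165) = 1/(256 + 76165) = 1/76421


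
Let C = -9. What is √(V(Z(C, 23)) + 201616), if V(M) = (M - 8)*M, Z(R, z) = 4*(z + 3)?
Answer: 460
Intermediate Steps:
Z(R, z) = 12 + 4*z (Z(R, z) = 4*(3 + z) = 12 + 4*z)
V(M) = M*(-8 + M) (V(M) = (-8 + M)*M = M*(-8 + M))
√(V(Z(C, 23)) + 201616) = √((12 + 4*23)*(-8 + (12 + 4*23)) + 201616) = √((12 + 92)*(-8 + (12 + 92)) + 201616) = √(104*(-8 + 104) + 201616) = √(104*96 + 201616) = √(9984 + 201616) = √211600 = 460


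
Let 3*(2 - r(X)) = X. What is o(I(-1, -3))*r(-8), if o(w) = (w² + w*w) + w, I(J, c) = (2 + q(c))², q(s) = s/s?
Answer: 798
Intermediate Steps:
q(s) = 1
I(J, c) = 9 (I(J, c) = (2 + 1)² = 3² = 9)
o(w) = w + 2*w² (o(w) = (w² + w²) + w = 2*w² + w = w + 2*w²)
r(X) = 2 - X/3
o(I(-1, -3))*r(-8) = (9*(1 + 2*9))*(2 - ⅓*(-8)) = (9*(1 + 18))*(2 + 8/3) = (9*19)*(14/3) = 171*(14/3) = 798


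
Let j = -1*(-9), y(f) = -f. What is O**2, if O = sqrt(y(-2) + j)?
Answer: 11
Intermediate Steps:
j = 9
O = sqrt(11) (O = sqrt(-1*(-2) + 9) = sqrt(2 + 9) = sqrt(11) ≈ 3.3166)
O**2 = (sqrt(11))**2 = 11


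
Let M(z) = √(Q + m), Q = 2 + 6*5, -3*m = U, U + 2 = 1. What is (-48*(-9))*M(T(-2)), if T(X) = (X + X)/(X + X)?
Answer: 144*√291 ≈ 2456.5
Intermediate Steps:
U = -1 (U = -2 + 1 = -1)
T(X) = 1 (T(X) = (2*X)/((2*X)) = (2*X)*(1/(2*X)) = 1)
m = ⅓ (m = -⅓*(-1) = ⅓ ≈ 0.33333)
Q = 32 (Q = 2 + 30 = 32)
M(z) = √291/3 (M(z) = √(32 + ⅓) = √(97/3) = √291/3)
(-48*(-9))*M(T(-2)) = (-48*(-9))*(√291/3) = 432*(√291/3) = 144*√291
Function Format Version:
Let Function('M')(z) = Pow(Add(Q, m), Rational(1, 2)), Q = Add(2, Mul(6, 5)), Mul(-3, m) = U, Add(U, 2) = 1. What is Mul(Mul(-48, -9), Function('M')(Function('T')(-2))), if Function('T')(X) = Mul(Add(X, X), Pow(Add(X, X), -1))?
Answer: Mul(144, Pow(291, Rational(1, 2))) ≈ 2456.5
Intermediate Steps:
U = -1 (U = Add(-2, 1) = -1)
Function('T')(X) = 1 (Function('T')(X) = Mul(Mul(2, X), Pow(Mul(2, X), -1)) = Mul(Mul(2, X), Mul(Rational(1, 2), Pow(X, -1))) = 1)
m = Rational(1, 3) (m = Mul(Rational(-1, 3), -1) = Rational(1, 3) ≈ 0.33333)
Q = 32 (Q = Add(2, 30) = 32)
Function('M')(z) = Mul(Rational(1, 3), Pow(291, Rational(1, 2))) (Function('M')(z) = Pow(Add(32, Rational(1, 3)), Rational(1, 2)) = Pow(Rational(97, 3), Rational(1, 2)) = Mul(Rational(1, 3), Pow(291, Rational(1, 2))))
Mul(Mul(-48, -9), Function('M')(Function('T')(-2))) = Mul(Mul(-48, -9), Mul(Rational(1, 3), Pow(291, Rational(1, 2)))) = Mul(432, Mul(Rational(1, 3), Pow(291, Rational(1, 2)))) = Mul(144, Pow(291, Rational(1, 2)))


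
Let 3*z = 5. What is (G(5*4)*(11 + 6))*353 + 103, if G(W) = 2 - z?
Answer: 6310/3 ≈ 2103.3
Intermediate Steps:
z = 5/3 (z = (⅓)*5 = 5/3 ≈ 1.6667)
G(W) = ⅓ (G(W) = 2 - 1*5/3 = 2 - 5/3 = ⅓)
(G(5*4)*(11 + 6))*353 + 103 = ((11 + 6)/3)*353 + 103 = ((⅓)*17)*353 + 103 = (17/3)*353 + 103 = 6001/3 + 103 = 6310/3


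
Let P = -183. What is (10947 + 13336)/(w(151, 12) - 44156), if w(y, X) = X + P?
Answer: -24283/44327 ≈ -0.54782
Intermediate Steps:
w(y, X) = -183 + X (w(y, X) = X - 183 = -183 + X)
(10947 + 13336)/(w(151, 12) - 44156) = (10947 + 13336)/((-183 + 12) - 44156) = 24283/(-171 - 44156) = 24283/(-44327) = 24283*(-1/44327) = -24283/44327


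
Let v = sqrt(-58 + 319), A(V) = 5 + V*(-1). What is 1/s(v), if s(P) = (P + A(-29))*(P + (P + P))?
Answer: -1/2685 + 34*sqrt(29)/233595 ≈ 0.00041138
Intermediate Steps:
A(V) = 5 - V
v = 3*sqrt(29) (v = sqrt(261) = 3*sqrt(29) ≈ 16.155)
s(P) = 3*P*(34 + P) (s(P) = (P + (5 - 1*(-29)))*(P + (P + P)) = (P + (5 + 29))*(P + 2*P) = (P + 34)*(3*P) = (34 + P)*(3*P) = 3*P*(34 + P))
1/s(v) = 1/(3*(3*sqrt(29))*(34 + 3*sqrt(29))) = 1/(9*sqrt(29)*(34 + 3*sqrt(29))) = sqrt(29)/(261*(34 + 3*sqrt(29)))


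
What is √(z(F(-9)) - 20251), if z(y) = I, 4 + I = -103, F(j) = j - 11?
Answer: 3*I*√2262 ≈ 142.68*I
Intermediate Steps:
F(j) = -11 + j
I = -107 (I = -4 - 103 = -107)
z(y) = -107
√(z(F(-9)) - 20251) = √(-107 - 20251) = √(-20358) = 3*I*√2262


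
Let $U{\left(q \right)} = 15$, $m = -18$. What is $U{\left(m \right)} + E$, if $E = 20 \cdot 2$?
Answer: $55$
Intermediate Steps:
$E = 40$
$U{\left(m \right)} + E = 15 + 40 = 55$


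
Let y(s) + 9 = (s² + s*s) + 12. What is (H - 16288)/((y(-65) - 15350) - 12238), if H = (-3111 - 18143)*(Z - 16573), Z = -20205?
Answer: -781663324/19135 ≈ -40850.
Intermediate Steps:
y(s) = 3 + 2*s² (y(s) = -9 + ((s² + s*s) + 12) = -9 + ((s² + s²) + 12) = -9 + (2*s² + 12) = -9 + (12 + 2*s²) = 3 + 2*s²)
H = 781679612 (H = (-3111 - 18143)*(-20205 - 16573) = -21254*(-36778) = 781679612)
(H - 16288)/((y(-65) - 15350) - 12238) = (781679612 - 16288)/(((3 + 2*(-65)²) - 15350) - 12238) = 781663324/(((3 + 2*4225) - 15350) - 12238) = 781663324/(((3 + 8450) - 15350) - 12238) = 781663324/((8453 - 15350) - 12238) = 781663324/(-6897 - 12238) = 781663324/(-19135) = 781663324*(-1/19135) = -781663324/19135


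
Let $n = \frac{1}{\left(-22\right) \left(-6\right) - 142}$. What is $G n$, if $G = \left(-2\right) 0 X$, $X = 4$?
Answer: $0$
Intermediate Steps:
$n = - \frac{1}{10}$ ($n = \frac{1}{132 - 142} = \frac{1}{-10} = - \frac{1}{10} \approx -0.1$)
$G = 0$ ($G = \left(-2\right) 0 \cdot 4 = 0 \cdot 4 = 0$)
$G n = 0 \left(- \frac{1}{10}\right) = 0$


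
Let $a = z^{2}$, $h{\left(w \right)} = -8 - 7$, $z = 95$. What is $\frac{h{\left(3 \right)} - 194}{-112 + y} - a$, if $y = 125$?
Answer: $- \frac{117534}{13} \approx -9041.1$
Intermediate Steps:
$h{\left(w \right)} = -15$
$a = 9025$ ($a = 95^{2} = 9025$)
$\frac{h{\left(3 \right)} - 194}{-112 + y} - a = \frac{-15 - 194}{-112 + 125} - 9025 = \frac{1}{13} \left(-209\right) - 9025 = - \frac{209}{13} - 9025 = - \frac{117534}{13}$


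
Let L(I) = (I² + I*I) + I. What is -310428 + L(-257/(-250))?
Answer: -4850388413/15625 ≈ -3.1043e+5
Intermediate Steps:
L(I) = I + 2*I² (L(I) = (I² + I²) + I = 2*I² + I = I + 2*I²)
-310428 + L(-257/(-250)) = -310428 + (-257/(-250))*(1 + 2*(-257/(-250))) = -310428 + (-257*(-1/250))*(1 + 2*(-257*(-1/250))) = -310428 + 257*(1 + 2*(257/250))/250 = -310428 + 257*(1 + 257/125)/250 = -310428 + (257/250)*(382/125) = -310428 + 49087/15625 = -4850388413/15625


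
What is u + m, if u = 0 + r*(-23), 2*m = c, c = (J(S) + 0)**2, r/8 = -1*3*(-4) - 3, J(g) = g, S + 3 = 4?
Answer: -3311/2 ≈ -1655.5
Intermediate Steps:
S = 1 (S = -3 + 4 = 1)
r = 72 (r = 8*(-1*3*(-4) - 3) = 8*(-3*(-4) - 3) = 8*(12 - 3) = 8*9 = 72)
c = 1 (c = (1 + 0)**2 = 1**2 = 1)
m = 1/2 (m = (1/2)*1 = 1/2 ≈ 0.50000)
u = -1656 (u = 0 + 72*(-23) = 0 - 1656 = -1656)
u + m = -1656 + 1/2 = -3311/2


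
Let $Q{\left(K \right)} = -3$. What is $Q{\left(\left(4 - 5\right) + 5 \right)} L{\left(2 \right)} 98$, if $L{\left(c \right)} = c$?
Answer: $-588$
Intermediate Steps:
$Q{\left(\left(4 - 5\right) + 5 \right)} L{\left(2 \right)} 98 = \left(-3\right) 2 \cdot 98 = \left(-6\right) 98 = -588$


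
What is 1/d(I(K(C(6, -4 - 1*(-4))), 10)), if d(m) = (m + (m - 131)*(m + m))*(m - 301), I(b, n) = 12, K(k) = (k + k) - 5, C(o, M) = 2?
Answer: 1/821916 ≈ 1.2167e-6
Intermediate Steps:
K(k) = -5 + 2*k (K(k) = 2*k - 5 = -5 + 2*k)
d(m) = (-301 + m)*(m + 2*m*(-131 + m)) (d(m) = (m + (-131 + m)*(2*m))*(-301 + m) = (m + 2*m*(-131 + m))*(-301 + m) = (-301 + m)*(m + 2*m*(-131 + m)))
1/d(I(K(C(6, -4 - 1*(-4))), 10)) = 1/(12*(78561 - 863*12 + 2*12²)) = 1/(12*(78561 - 10356 + 2*144)) = 1/(12*(78561 - 10356 + 288)) = 1/(12*68493) = 1/821916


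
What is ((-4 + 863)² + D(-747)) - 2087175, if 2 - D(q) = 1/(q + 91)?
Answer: -885135551/656 ≈ -1.3493e+6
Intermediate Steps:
D(q) = 2 - 1/(91 + q) (D(q) = 2 - 1/(q + 91) = 2 - 1/(91 + q))
((-4 + 863)² + D(-747)) - 2087175 = ((-4 + 863)² + (181 + 2*(-747))/(91 - 747)) - 2087175 = (859² + (181 - 1494)/(-656)) - 2087175 = (737881 - 1/656*(-1313)) - 2087175 = (737881 + 1313/656) - 2087175 = 484051249/656 - 2087175 = -885135551/656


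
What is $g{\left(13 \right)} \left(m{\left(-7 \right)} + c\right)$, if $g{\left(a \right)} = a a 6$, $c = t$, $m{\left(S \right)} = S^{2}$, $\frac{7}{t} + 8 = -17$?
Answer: $\frac{1235052}{25} \approx 49402.0$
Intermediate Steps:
$t = - \frac{7}{25}$ ($t = \frac{7}{-8 - 17} = \frac{7}{-25} = 7 \left(- \frac{1}{25}\right) = - \frac{7}{25} \approx -0.28$)
$c = - \frac{7}{25} \approx -0.28$
$g{\left(a \right)} = 6 a^{2}$ ($g{\left(a \right)} = a^{2} \cdot 6 = 6 a^{2}$)
$g{\left(13 \right)} \left(m{\left(-7 \right)} + c\right) = 6 \cdot 13^{2} \left(\left(-7\right)^{2} - \frac{7}{25}\right) = 6 \cdot 169 \left(49 - \frac{7}{25}\right) = 1014 \cdot \frac{1218}{25} = \frac{1235052}{25}$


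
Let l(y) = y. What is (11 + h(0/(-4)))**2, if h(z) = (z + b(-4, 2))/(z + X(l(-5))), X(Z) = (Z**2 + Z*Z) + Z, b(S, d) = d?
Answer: 247009/2025 ≈ 121.98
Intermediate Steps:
X(Z) = Z + 2*Z**2 (X(Z) = (Z**2 + Z**2) + Z = 2*Z**2 + Z = Z + 2*Z**2)
h(z) = (2 + z)/(45 + z) (h(z) = (z + 2)/(z - 5*(1 + 2*(-5))) = (2 + z)/(z - 5*(1 - 10)) = (2 + z)/(z - 5*(-9)) = (2 + z)/(z + 45) = (2 + z)/(45 + z))
(11 + h(0/(-4)))**2 = (11 + (2 + 0/(-4))/(45 + 0/(-4)))**2 = (11 + (2 + 0*(-1/4))/(45 + 0*(-1/4)))**2 = (11 + (2 + 0)/(45 + 0))**2 = (11 + 2/45)**2 = (497/45)**2 = 247009/2025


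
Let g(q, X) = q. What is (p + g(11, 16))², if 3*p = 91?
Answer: 15376/9 ≈ 1708.4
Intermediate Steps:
p = 91/3 (p = (⅓)*91 = 91/3 ≈ 30.333)
(p + g(11, 16))² = (91/3 + 11)² = (124/3)² = 15376/9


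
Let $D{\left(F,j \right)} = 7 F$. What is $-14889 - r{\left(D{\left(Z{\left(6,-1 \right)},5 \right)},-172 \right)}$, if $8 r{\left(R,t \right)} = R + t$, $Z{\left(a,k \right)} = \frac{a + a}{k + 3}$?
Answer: $- \frac{59491}{4} \approx -14873.0$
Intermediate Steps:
$Z{\left(a,k \right)} = \frac{2 a}{3 + k}$
$r{\left(R,t \right)} = \frac{R}{8} + \frac{t}{8}$ ($r{\left(R,t \right)} = \frac{R + t}{8} = \frac{R}{8} + \frac{t}{8}$)
$-14889 - r{\left(D{\left(Z{\left(6,-1 \right)},5 \right)},-172 \right)} = -14889 - \left(\frac{7 \cdot 2 \cdot 6 \frac{1}{3 - 1}}{8} + \frac{1}{8} \left(-172\right)\right) = -14889 - \left(\frac{7 \cdot 2 \cdot 6 \cdot \frac{1}{2}}{8} - \frac{43}{2}\right) = -14889 - \left(\frac{7 \cdot 6}{8} - \frac{43}{2}\right) = -14889 - \left(\frac{1}{8} \cdot 42 - \frac{43}{2}\right) = -14889 - \left(\frac{21}{4} - \frac{43}{2}\right) = -14889 - - \frac{65}{4} = -14889 + \frac{65}{4} = - \frac{59491}{4}$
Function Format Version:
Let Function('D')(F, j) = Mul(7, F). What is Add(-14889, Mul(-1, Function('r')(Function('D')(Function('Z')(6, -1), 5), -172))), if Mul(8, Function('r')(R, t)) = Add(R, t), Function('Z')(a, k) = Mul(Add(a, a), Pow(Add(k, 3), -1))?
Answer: Rational(-59491, 4) ≈ -14873.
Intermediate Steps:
Function('Z')(a, k) = Mul(2, a, Pow(Add(3, k), -1)) (Function('Z')(a, k) = Mul(Mul(2, a), Pow(Add(3, k), -1)) = Mul(2, a, Pow(Add(3, k), -1)))
Function('r')(R, t) = Add(Mul(Rational(1, 8), R), Mul(Rational(1, 8), t)) (Function('r')(R, t) = Mul(Rational(1, 8), Add(R, t)) = Add(Mul(Rational(1, 8), R), Mul(Rational(1, 8), t)))
Add(-14889, Mul(-1, Function('r')(Function('D')(Function('Z')(6, -1), 5), -172))) = Add(-14889, Mul(-1, Add(Mul(Rational(1, 8), Mul(7, Mul(2, 6, Pow(Add(3, -1), -1)))), Mul(Rational(1, 8), -172)))) = Add(-14889, Mul(-1, Add(Mul(Rational(1, 8), Mul(7, Mul(2, 6, Pow(2, -1)))), Rational(-43, 2)))) = Add(-14889, Mul(-1, Add(Mul(Rational(1, 8), Mul(7, Mul(2, 6, Rational(1, 2)))), Rational(-43, 2)))) = Add(-14889, Mul(-1, Add(Mul(Rational(1, 8), Mul(7, 6)), Rational(-43, 2)))) = Add(-14889, Mul(-1, Add(Mul(Rational(1, 8), 42), Rational(-43, 2)))) = Add(-14889, Mul(-1, Add(Rational(21, 4), Rational(-43, 2)))) = Add(-14889, Mul(-1, Rational(-65, 4))) = Add(-14889, Rational(65, 4)) = Rational(-59491, 4)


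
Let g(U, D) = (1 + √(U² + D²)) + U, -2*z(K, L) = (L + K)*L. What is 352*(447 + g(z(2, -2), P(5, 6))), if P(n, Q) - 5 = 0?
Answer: 159456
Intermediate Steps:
P(n, Q) = 5 (P(n, Q) = 5 + 0 = 5)
z(K, L) = -L*(K + L)/2 (z(K, L) = -(L + K)*L/2 = -(K + L)*L/2 = -L*(K + L)/2)
g(U, D) = 1 + U + √(D² + U²) (g(U, D) = (1 + √(D² + U²)) + U = 1 + U + √(D² + U²))
352*(447 + g(z(2, -2), P(5, 6))) = 352*(447 + (1 - ½*(-2)*(2 - 2) + √(5² + (-½*(-2)*(2 - 2))²))) = 352*(447 + (1 - ½*(-2)*0 + √(25 + (-½*(-2)*0)²))) = 352*(447 + (1 + 0 + √(25 + 0²))) = 352*(447 + (1 + 0 + √(25 + 0))) = 352*(447 + (1 + 0 + √25)) = 352*(447 + (1 + 0 + 5)) = 352*(447 + 6) = 352*453 = 159456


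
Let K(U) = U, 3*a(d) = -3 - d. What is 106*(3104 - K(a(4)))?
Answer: 987814/3 ≈ 3.2927e+5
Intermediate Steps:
a(d) = -1 - d/3 (a(d) = (-3 - d)/3 = -1 - d/3)
106*(3104 - K(a(4))) = 106*(3104 - (-1 - ⅓*4)) = 106*(3104 - (-1 - 4/3)) = 106*(3104 - 1*(-7/3)) = 106*(3104 + 7/3) = 106*(9319/3) = 987814/3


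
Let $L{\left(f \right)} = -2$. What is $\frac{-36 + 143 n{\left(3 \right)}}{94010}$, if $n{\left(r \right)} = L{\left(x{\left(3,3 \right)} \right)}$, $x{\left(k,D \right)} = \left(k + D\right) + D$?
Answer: $- \frac{23}{6715} \approx -0.0034252$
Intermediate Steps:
$x{\left(k,D \right)} = k + 2 D$ ($x{\left(k,D \right)} = \left(D + k\right) + D = k + 2 D$)
$n{\left(r \right)} = -2$
$\frac{-36 + 143 n{\left(3 \right)}}{94010} = \frac{-36 + 143 \left(-2\right)}{94010} = \left(-36 - 286\right) \frac{1}{94010} = \left(-322\right) \frac{1}{94010} = - \frac{23}{6715}$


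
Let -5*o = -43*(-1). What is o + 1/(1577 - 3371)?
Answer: -77147/8970 ≈ -8.6006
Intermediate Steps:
o = -43/5 (o = -(-43)*(-1)/5 = -⅕*43 = -43/5 ≈ -8.6000)
o + 1/(1577 - 3371) = -43/5 + 1/(1577 - 3371) = -43/5 + 1/(-1794) = -43/5 - 1/1794 = -77147/8970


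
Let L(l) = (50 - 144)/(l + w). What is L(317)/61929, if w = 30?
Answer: -94/21489363 ≈ -4.3743e-6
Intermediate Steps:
L(l) = -94/(30 + l) (L(l) = (50 - 144)/(l + 30) = -94/(30 + l))
L(317)/61929 = -94/(30 + 317)/61929 = -94/347*(1/61929) = -94*1/347*(1/61929) = -94/347*1/61929 = -94/21489363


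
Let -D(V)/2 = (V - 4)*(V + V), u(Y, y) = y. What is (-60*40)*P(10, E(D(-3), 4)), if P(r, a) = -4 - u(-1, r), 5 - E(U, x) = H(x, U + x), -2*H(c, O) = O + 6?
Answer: 33600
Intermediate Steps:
H(c, O) = -3 - O/2 (H(c, O) = -(O + 6)/2 = -(6 + O)/2 = -3 - O/2)
D(V) = -4*V*(-4 + V) (D(V) = -2*(V - 4)*(V + V) = -2*(-4 + V)*2*V = -4*V*(-4 + V))
E(U, x) = 8 + U/2 + x/2 (E(U, x) = 5 - (-3 - (U + x)/2) = 5 - (-3 + (-U/2 - x/2)) = 5 - (-3 - U/2 - x/2) = 5 + (3 + U/2 + x/2) = 8 + U/2 + x/2)
P(r, a) = -4 - r
(-60*40)*P(10, E(D(-3), 4)) = (-60*40)*(-4 - 1*10) = -2400*(-4 - 10) = -2400*(-14) = 33600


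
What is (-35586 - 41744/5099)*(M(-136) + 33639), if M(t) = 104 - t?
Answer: -6148860906282/5099 ≈ -1.2059e+9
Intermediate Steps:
(-35586 - 41744/5099)*(M(-136) + 33639) = (-35586 - 41744/5099)*((104 - 1*(-136)) + 33639) = (-35586 - 41744*1/5099)*((104 + 136) + 33639) = (-35586 - 41744/5099)*(240 + 33639) = -181494758/5099*33879 = -6148860906282/5099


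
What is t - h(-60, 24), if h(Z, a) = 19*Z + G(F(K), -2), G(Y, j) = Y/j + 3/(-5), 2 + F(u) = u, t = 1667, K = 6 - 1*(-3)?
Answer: 28111/10 ≈ 2811.1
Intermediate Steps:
K = 9 (K = 6 + 3 = 9)
F(u) = -2 + u
G(Y, j) = -⅗ + Y/j (G(Y, j) = Y/j + 3*(-⅕) = Y/j - ⅗ = -⅗ + Y/j)
h(Z, a) = -41/10 + 19*Z (h(Z, a) = 19*Z + (-⅗ + (-2 + 9)/(-2)) = 19*Z + (-⅗ + 7*(-½)) = 19*Z + (-⅗ - 7/2) = 19*Z - 41/10 = -41/10 + 19*Z)
t - h(-60, 24) = 1667 - (-41/10 + 19*(-60)) = 1667 - (-41/10 - 1140) = 1667 - 1*(-11441/10) = 1667 + 11441/10 = 28111/10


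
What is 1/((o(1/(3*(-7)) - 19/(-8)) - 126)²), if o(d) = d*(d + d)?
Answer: 199148544/2641375803361 ≈ 7.5396e-5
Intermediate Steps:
o(d) = 2*d² (o(d) = d*(2*d) = 2*d²)
1/((o(1/(3*(-7)) - 19/(-8)) - 126)²) = 1/((2*(1/(3*(-7)) - 19/(-8))² - 126)²) = 1/((2*((⅓)*(-⅐) - 19*(-⅛))² - 126)²) = 1/((2*(-1/21 + 19/8)² - 126)²) = 1/((2*(391/168)² - 126)²) = 1/((2*(152881/28224) - 126)²) = 1/((152881/14112 - 126)²) = 1/((-1625231/14112)²) = 1/(2641375803361/199148544) = 199148544/2641375803361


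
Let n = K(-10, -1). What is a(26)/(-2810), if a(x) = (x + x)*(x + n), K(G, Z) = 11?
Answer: -962/1405 ≈ -0.68470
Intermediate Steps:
n = 11
a(x) = 2*x*(11 + x) (a(x) = (x + x)*(x + 11) = (2*x)*(11 + x) = 2*x*(11 + x))
a(26)/(-2810) = (2*26*(11 + 26))/(-2810) = (2*26*37)*(-1/2810) = 1924*(-1/2810) = -962/1405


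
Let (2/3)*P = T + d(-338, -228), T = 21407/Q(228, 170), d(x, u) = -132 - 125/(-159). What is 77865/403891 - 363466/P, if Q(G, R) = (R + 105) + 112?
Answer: 501868313256696/157189934399 ≈ 3192.8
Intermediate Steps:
Q(G, R) = 217 + R (Q(G, R) = (105 + R) + 112 = 217 + R)
d(x, u) = -20863/159 (d(x, u) = -132 - 125*(-1)/159 = -132 - 1*(-125/159) = -132 + 125/159 = -20863/159)
T = 21407/387 (T = 21407/(217 + 170) = 21407/387 ≈ 55.315)
P = -778378/6837 (P = 3*(21407/387 - 20863/159)/2 = (3/2)*(-1556756/20511) = -778378/6837 ≈ -113.85)
77865/403891 - 363466/P = 77865/403891 - 363466/(-778378/6837) = 77865*(1/403891) - 363466*(-6837/778378) = 77865/403891 + 1242508521/389189 = 501868313256696/157189934399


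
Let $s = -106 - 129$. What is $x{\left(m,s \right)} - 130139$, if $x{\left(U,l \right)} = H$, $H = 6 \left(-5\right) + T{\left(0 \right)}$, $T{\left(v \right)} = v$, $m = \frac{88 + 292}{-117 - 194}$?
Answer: $-130169$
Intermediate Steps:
$m = - \frac{380}{311}$ ($m = \frac{380}{-311} = 380 \left(- \frac{1}{311}\right) = - \frac{380}{311} \approx -1.2219$)
$s = -235$
$H = -30$ ($H = 6 \left(-5\right) + 0 = -30 + 0 = -30$)
$x{\left(U,l \right)} = -30$
$x{\left(m,s \right)} - 130139 = -30 - 130139 = -130169$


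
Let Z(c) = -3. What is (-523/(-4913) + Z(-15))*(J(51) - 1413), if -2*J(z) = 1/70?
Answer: 703055834/171955 ≈ 4088.6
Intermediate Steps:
J(z) = -1/140 (J(z) = -1/2/70 = -1/2*1/70 = -1/140)
(-523/(-4913) + Z(-15))*(J(51) - 1413) = (-523/(-4913) - 3)*(-1/140 - 1413) = (-523*(-1/4913) - 3)*(-197821/140) = (523/4913 - 3)*(-197821/140) = -14216/4913*(-197821/140) = 703055834/171955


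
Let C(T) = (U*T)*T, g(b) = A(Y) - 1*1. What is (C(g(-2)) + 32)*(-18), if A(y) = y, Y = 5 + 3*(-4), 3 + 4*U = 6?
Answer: -1440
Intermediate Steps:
U = ¾ (U = -¾ + (¼)*6 = -¾ + 3/2 = ¾ ≈ 0.75000)
Y = -7 (Y = 5 - 12 = -7)
g(b) = -8 (g(b) = -7 - 1*1 = -7 - 1 = -8)
C(T) = 3*T²/4 (C(T) = (3*T/4)*T = 3*T²/4)
(C(g(-2)) + 32)*(-18) = ((¾)*(-8)² + 32)*(-18) = ((¾)*64 + 32)*(-18) = (48 + 32)*(-18) = 80*(-18) = -1440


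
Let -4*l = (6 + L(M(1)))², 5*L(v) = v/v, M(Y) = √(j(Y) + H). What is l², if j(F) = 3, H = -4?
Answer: 923521/10000 ≈ 92.352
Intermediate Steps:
M(Y) = I (M(Y) = √(3 - 4) = √(-1) = I)
L(v) = ⅕ (L(v) = (v/v)/5 = (⅕)*1 = ⅕)
l = -961/100 (l = -(6 + ⅕)²/4 = -(31/5)²/4 = -¼*961/25 = -961/100 ≈ -9.6100)
l² = (-961/100)² = 923521/10000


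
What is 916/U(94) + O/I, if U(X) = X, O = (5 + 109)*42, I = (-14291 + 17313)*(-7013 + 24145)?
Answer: 5928053767/608331622 ≈ 9.7448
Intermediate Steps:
I = 51772904 (I = 3022*17132 = 51772904)
O = 4788 (O = 114*42 = 4788)
916/U(94) + O/I = 916/94 + 4788/51772904 = 916*(1/94) + 4788*(1/51772904) = 458/47 + 1197/12943226 = 5928053767/608331622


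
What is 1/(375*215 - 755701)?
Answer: -1/675076 ≈ -1.4813e-6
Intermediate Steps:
1/(375*215 - 755701) = 1/(80625 - 755701) = 1/(-675076) = -1/675076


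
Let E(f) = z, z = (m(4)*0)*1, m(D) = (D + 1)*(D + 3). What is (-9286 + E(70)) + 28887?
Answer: 19601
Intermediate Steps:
m(D) = (1 + D)*(3 + D)
z = 0 (z = ((3 + 4² + 4*4)*0)*1 = ((3 + 16 + 16)*0)*1 = (35*0)*1 = 0*1 = 0)
E(f) = 0
(-9286 + E(70)) + 28887 = (-9286 + 0) + 28887 = -9286 + 28887 = 19601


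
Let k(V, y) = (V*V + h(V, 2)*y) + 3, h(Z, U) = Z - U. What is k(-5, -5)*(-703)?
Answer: -44289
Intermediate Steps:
k(V, y) = 3 + V² + y*(-2 + V) (k(V, y) = (V*V + (V - 1*2)*y) + 3 = (V² + (V - 2)*y) + 3 = (V² + (-2 + V)*y) + 3 = (V² + y*(-2 + V)) + 3 = 3 + V² + y*(-2 + V))
k(-5, -5)*(-703) = (3 + (-5)² - 5*(-2 - 5))*(-703) = (3 + 25 - 5*(-7))*(-703) = (3 + 25 + 35)*(-703) = 63*(-703) = -44289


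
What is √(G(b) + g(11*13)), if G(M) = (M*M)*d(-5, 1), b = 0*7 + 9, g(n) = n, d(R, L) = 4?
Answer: √467 ≈ 21.610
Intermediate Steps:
b = 9 (b = 0 + 9 = 9)
G(M) = 4*M² (G(M) = (M*M)*4 = M²*4 = 4*M²)
√(G(b) + g(11*13)) = √(4*9² + 11*13) = √(4*81 + 143) = √(324 + 143) = √467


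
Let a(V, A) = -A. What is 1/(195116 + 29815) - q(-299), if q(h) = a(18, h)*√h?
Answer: 1/224931 - 299*I*√299 ≈ 4.4458e-6 - 5170.2*I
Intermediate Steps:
q(h) = -h^(3/2) (q(h) = (-h)*√h = -h^(3/2))
1/(195116 + 29815) - q(-299) = 1/(195116 + 29815) - (-1)*(-299)^(3/2) = 1/224931 - (-1)*(-299*I*√299) = 1/224931 - 299*I*√299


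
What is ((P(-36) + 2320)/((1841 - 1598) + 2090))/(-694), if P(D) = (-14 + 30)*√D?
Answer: -1160/809551 - 48*I/809551 ≈ -0.0014329 - 5.9292e-5*I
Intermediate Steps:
P(D) = 16*√D
((P(-36) + 2320)/((1841 - 1598) + 2090))/(-694) = ((16*√(-36) + 2320)/((1841 - 1598) + 2090))/(-694) = ((16*(6*I) + 2320)/(243 + 2090))*(-1/694) = ((96*I + 2320)/2333)*(-1/694) = ((2320 + 96*I)*(1/2333))*(-1/694) = (2320/2333 + 96*I/2333)*(-1/694) = -1160/809551 - 48*I/809551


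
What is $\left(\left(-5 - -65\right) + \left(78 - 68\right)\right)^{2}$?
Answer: $4900$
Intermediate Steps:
$\left(\left(-5 - -65\right) + \left(78 - 68\right)\right)^{2} = \left(\left(-5 + 65\right) + 10\right)^{2} = \left(60 + 10\right)^{2} = 70^{2} = 4900$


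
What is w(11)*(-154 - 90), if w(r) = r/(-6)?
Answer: 1342/3 ≈ 447.33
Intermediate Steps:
w(r) = -r/6 (w(r) = r*(-⅙) = -r/6)
w(11)*(-154 - 90) = (-⅙*11)*(-154 - 90) = -11/6*(-244) = 1342/3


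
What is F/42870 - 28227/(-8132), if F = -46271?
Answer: 416907859/174309420 ≈ 2.3918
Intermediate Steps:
F/42870 - 28227/(-8132) = -46271/42870 - 28227/(-8132) = -46271*1/42870 - 28227*(-1/8132) = -46271/42870 + 28227/8132 = 416907859/174309420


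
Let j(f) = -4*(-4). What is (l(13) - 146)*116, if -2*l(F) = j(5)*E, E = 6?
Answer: -22504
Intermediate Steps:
j(f) = 16
l(F) = -48 (l(F) = -8*6 = -½*96 = -48)
(l(13) - 146)*116 = (-48 - 146)*116 = -194*116 = -22504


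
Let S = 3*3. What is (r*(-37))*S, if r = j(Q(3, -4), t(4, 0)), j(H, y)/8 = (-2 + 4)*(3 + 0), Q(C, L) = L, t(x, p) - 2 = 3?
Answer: -15984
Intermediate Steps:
t(x, p) = 5 (t(x, p) = 2 + 3 = 5)
S = 9
j(H, y) = 48 (j(H, y) = 8*((-2 + 4)*(3 + 0)) = 8*(2*3) = 8*6 = 48)
r = 48
(r*(-37))*S = (48*(-37))*9 = -1776*9 = -15984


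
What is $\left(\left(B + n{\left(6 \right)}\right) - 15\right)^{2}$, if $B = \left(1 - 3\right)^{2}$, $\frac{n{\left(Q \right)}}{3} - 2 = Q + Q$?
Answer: $961$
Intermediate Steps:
$n{\left(Q \right)} = 6 + 6 Q$ ($n{\left(Q \right)} = 6 + 3 \left(Q + Q\right) = 6 + 3 \cdot 2 Q = 6 + 6 Q$)
$B = 4$ ($B = \left(-2\right)^{2} = 4$)
$\left(\left(B + n{\left(6 \right)}\right) - 15\right)^{2} = \left(\left(4 + \left(6 + 6 \cdot 6\right)\right) - 15\right)^{2} = \left(\left(4 + \left(6 + 36\right)\right) - 15\right)^{2} = \left(\left(4 + 42\right) - 15\right)^{2} = \left(46 - 15\right)^{2} = 31^{2} = 961$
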